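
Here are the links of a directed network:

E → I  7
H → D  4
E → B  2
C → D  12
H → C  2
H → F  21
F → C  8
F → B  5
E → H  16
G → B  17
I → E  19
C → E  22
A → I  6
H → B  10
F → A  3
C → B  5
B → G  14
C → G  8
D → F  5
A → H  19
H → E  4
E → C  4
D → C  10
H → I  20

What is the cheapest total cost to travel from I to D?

Shortest distances from I:
I: 0
E: 19  (via I)
B: 21  (via E)
C: 23  (via E)
G: 31  (via C)
D: 35  (via C)
Shortest route: I → E → C → D = 35.

35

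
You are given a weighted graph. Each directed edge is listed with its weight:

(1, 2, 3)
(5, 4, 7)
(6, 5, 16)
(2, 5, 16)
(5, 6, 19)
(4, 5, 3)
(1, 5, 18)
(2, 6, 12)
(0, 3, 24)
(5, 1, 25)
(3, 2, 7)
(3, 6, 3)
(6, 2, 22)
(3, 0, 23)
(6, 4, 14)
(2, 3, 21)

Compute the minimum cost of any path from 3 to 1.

Enumerating some paths:
3–2–5–1: 7+16+25 = 48
3–6–5–1: 3+16+25 = 44
3–6–4–5–1: 3+14+3+25 = 45
Cheapest is 3–6–5–1 at 44.

44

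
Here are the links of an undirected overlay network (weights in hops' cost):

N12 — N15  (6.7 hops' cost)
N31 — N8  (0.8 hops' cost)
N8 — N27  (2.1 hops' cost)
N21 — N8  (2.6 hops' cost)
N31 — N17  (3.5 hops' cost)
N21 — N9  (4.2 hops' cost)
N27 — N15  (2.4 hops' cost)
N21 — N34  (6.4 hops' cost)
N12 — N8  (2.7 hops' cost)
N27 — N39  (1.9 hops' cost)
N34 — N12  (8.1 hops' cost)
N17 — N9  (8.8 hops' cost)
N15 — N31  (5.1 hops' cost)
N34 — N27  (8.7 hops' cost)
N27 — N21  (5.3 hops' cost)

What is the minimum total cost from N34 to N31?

9.8 hops' cost

Compare a few routes:
N34 → N21 → N8 → N31: 6.4+2.6+0.8 = 9.8
N34 → N12 → N8 → N31: 8.1+2.7+0.8 = 11.6
N34 → N27 → N8 → N31: 8.7+2.1+0.8 = 11.6
The minimum is 9.8 hops' cost via N34 → N21 → N8 → N31.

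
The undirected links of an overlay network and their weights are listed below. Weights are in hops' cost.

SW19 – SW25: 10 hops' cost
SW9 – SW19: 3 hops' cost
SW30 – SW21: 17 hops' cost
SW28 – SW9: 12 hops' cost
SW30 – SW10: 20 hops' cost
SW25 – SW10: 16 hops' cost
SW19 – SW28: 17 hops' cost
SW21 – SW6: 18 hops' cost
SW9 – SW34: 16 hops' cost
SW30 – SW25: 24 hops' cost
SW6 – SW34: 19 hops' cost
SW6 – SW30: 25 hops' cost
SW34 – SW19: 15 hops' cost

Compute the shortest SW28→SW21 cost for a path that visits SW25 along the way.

Best SW28 to SW25: SW28 → SW9 → SW19 → SW25 costing 25
Best SW25 to SW21: SW25 → SW30 → SW21 costing 41
Total via SW25: 25 + 41 = 66 hops' cost.

66 hops' cost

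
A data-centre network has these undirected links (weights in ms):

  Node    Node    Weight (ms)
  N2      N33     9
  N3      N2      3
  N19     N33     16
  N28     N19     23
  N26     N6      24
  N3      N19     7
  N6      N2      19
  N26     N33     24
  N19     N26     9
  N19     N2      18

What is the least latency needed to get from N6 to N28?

52 ms

Compare a few routes:
N6 → N2 → N3 → N19 → N28: 19+3+7+23 = 52
N6 → N26 → N19 → N28: 24+9+23 = 56
The minimum is 52 ms via N6 → N2 → N3 → N19 → N28.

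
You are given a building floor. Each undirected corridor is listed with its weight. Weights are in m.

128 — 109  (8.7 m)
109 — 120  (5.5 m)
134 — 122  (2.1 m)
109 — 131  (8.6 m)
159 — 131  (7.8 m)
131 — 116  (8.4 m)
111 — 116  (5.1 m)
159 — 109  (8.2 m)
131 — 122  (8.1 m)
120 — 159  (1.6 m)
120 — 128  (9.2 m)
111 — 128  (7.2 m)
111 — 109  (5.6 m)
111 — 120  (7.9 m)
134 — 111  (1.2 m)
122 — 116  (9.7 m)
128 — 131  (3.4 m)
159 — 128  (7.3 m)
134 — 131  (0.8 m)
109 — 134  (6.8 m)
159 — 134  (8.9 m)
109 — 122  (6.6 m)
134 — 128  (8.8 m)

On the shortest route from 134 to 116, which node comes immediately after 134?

Compare a few routes:
134 → 111 → 116: 1.2+5.1 = 6.3
134 → 131 → 116: 0.8+8.4 = 9.2
The minimum is 6.3 m via 134 → 111 → 116.
So from 134 the first move is to 111.

111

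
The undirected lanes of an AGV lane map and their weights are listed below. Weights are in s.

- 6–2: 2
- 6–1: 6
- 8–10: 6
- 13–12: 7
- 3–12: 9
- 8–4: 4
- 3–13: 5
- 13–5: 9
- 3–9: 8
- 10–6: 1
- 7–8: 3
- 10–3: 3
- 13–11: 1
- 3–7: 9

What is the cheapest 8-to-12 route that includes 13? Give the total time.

21 s

Best 8 to 13: 8 → 10 → 3 → 13 costing 14
Best 13 to 12: 13 → 12 costing 7
Total via 13: 14 + 7 = 21 s.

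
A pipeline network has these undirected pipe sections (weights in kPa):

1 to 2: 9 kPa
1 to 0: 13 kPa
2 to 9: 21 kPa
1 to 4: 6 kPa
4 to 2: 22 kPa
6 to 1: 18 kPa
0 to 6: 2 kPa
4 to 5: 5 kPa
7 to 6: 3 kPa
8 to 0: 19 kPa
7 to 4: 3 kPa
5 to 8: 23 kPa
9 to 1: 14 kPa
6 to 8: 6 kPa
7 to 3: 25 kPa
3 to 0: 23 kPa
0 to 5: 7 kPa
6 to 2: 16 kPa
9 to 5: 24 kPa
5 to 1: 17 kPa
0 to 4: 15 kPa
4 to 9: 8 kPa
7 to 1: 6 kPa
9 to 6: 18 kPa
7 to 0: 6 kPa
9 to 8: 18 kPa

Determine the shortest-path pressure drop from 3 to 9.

Compare a few routes:
3–0–6–7–4–9: 23+2+3+3+8 = 39
3–0–7–4–9: 23+6+3+8 = 40
3–7–4–9: 25+3+8 = 36
3–0–6–9: 23+2+18 = 43
Cheapest is 3–7–4–9 at 36 kPa.

36 kPa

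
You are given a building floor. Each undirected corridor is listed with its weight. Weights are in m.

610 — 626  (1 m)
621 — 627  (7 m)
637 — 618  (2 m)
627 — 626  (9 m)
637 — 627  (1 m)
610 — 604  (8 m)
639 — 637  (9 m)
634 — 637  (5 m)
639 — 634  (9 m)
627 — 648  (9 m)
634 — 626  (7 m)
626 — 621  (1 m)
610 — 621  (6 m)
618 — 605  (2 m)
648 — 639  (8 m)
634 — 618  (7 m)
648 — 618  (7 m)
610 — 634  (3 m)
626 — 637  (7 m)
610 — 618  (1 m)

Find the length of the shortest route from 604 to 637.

Enumerating some paths:
604 - 610 - 626 - 621 - 627 - 637: 8+1+1+7+1 = 18
604 - 610 - 626 - 637: 8+1+7 = 16
604 - 610 - 634 - 637: 8+3+5 = 16
604 - 610 - 618 - 637: 8+1+2 = 11
The minimum is 11 m via 604 - 610 - 618 - 637.

11 m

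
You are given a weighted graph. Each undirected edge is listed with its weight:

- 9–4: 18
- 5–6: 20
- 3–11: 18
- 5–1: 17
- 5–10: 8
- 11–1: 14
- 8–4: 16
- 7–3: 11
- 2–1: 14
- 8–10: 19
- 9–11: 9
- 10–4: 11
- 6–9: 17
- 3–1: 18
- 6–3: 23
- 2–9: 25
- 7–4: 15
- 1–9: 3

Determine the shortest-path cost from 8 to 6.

Shortest distances from 8:
8: 0
4: 16  (via 8)
10: 19  (via 8)
5: 27  (via 10)
7: 31  (via 4)
9: 34  (via 4)
1: 37  (via 9)
3: 42  (via 7)
11: 43  (via 9)
6: 47  (via 5)
Shortest route: 8–10–5–6 = 47.

47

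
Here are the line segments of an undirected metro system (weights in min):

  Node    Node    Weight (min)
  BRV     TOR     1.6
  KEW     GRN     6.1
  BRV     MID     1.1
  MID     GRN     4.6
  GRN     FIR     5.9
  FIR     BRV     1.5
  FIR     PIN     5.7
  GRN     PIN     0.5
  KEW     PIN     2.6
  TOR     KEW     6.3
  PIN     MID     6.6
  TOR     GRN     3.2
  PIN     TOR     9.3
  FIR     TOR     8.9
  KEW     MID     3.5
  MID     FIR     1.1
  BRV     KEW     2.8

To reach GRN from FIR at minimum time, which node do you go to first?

Candidate routes:
FIR → GRN: 5.9 = 5.9
FIR → MID → GRN: 1.1+4.6 = 5.7
Cheapest is FIR → MID → GRN at 5.7 min.
So from FIR the first move is to MID.

MID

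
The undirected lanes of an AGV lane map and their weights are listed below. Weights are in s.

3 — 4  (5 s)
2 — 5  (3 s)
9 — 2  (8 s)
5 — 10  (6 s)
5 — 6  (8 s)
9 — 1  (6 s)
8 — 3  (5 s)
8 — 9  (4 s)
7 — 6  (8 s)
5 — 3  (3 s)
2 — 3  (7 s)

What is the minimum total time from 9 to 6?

19 s

Running Dijkstra from 9:
9: 0
8: 4  (via 9)
1: 6  (via 9)
2: 8  (via 9)
3: 9  (via 8)
5: 11  (via 2)
4: 14  (via 3)
10: 17  (via 5)
6: 19  (via 5)
Shortest route: 9 → 2 → 5 → 6 = 19 s.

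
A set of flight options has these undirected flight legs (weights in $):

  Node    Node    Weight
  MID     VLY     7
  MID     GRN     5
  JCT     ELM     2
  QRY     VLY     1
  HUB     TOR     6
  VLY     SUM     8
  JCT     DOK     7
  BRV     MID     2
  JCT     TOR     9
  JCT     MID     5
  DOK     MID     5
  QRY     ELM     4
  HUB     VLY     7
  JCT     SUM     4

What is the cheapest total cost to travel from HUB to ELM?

$12

Enumerating some paths:
HUB → VLY → SUM → JCT → ELM: 7+8+4+2 = 21
HUB → TOR → JCT → ELM: 6+9+2 = 17
HUB → VLY → MID → JCT → ELM: 7+7+5+2 = 21
HUB → VLY → QRY → ELM: 7+1+4 = 12
The minimum is $12 via HUB → VLY → QRY → ELM.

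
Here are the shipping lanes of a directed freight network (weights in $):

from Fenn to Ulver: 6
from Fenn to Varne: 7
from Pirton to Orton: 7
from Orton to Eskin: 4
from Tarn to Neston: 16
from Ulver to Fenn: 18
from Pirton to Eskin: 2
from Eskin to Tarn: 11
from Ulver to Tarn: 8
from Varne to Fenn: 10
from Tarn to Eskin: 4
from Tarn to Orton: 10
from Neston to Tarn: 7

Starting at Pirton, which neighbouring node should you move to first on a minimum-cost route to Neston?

Eskin

Candidate routes:
Pirton → Orton → Eskin → Tarn → Neston: 7+4+11+16 = 38
Pirton → Eskin → Tarn → Neston: 2+11+16 = 29
The minimum is $29 via Pirton → Eskin → Tarn → Neston.
So from Pirton the first move is to Eskin.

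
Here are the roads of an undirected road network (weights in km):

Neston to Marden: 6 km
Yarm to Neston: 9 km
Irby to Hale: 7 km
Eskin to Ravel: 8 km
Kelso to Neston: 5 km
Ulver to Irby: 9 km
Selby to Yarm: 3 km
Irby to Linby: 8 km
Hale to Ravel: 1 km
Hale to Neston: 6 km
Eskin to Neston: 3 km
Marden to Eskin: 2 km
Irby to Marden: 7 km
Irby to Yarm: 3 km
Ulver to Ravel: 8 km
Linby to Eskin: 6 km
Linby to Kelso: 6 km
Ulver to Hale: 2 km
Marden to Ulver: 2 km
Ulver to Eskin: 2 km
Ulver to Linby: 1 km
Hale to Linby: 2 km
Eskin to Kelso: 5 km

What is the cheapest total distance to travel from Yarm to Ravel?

Candidate routes:
Yarm - Irby - Hale - Ravel: 3+7+1 = 11
Yarm - Irby - Linby - Hale - Ravel: 3+8+2+1 = 14
Yarm - Irby - Linby - Ulver - Hale - Ravel: 3+8+1+2+1 = 15
The minimum is 11 km via Yarm - Irby - Hale - Ravel.

11 km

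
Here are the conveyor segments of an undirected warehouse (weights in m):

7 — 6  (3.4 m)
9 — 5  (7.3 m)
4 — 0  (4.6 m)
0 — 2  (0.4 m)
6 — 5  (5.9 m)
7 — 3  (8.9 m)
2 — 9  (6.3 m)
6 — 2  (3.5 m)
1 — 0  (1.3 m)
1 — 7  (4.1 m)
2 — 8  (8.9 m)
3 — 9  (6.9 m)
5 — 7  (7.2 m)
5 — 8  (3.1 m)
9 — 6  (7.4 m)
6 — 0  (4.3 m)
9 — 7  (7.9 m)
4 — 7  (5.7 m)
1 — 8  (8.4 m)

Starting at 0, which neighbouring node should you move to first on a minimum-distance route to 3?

Compare a few routes:
0 → 1 → 7 → 3: 1.3+4.1+8.9 = 14.3
0 → 2 → 9 → 3: 0.4+6.3+6.9 = 13.6
The minimum is 13.6 m via 0 → 2 → 9 → 3.
So from 0 the first move is to 2.

2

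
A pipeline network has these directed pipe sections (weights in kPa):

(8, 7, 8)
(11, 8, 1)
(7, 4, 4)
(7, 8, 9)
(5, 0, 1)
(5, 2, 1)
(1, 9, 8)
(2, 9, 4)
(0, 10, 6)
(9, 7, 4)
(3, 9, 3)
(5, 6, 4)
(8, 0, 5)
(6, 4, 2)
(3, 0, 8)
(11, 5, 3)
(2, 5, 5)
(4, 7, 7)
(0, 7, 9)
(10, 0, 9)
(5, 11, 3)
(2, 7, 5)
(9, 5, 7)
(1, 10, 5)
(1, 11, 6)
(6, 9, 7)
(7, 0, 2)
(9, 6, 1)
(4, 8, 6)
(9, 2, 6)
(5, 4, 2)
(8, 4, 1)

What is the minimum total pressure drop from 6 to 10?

Candidate routes:
6–4–7–0–10: 2+7+2+6 = 17
6–9–7–0–10: 7+4+2+6 = 19
6–4–8–0–10: 2+6+5+6 = 19
6–9–5–0–10: 7+7+1+6 = 21
Cheapest is 6–4–7–0–10 at 17 kPa.

17 kPa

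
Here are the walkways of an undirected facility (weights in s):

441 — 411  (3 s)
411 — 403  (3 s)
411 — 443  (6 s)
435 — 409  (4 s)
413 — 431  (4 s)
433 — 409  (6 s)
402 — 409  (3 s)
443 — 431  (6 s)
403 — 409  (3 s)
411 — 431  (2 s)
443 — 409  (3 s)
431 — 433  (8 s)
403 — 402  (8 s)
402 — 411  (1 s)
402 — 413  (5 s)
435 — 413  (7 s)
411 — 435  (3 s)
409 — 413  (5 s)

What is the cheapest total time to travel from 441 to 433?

13 s

Candidate routes:
441–411–435–409–433: 3+3+4+6 = 16
441–411–403–409–433: 3+3+3+6 = 15
441–411–431–433: 3+2+8 = 13
Cheapest is 441–411–431–433 at 13 s.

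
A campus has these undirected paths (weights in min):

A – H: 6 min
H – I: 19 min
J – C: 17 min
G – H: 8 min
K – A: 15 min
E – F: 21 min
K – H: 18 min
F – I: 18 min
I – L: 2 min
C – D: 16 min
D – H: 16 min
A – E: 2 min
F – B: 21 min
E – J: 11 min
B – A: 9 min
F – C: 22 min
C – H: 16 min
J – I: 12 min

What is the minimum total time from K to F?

38 min

Running Dijkstra from K:
K: 0
A: 15  (via K)
E: 17  (via A)
H: 18  (via K)
B: 24  (via A)
G: 26  (via H)
J: 28  (via E)
C: 34  (via H)
D: 34  (via H)
I: 37  (via H)
F: 38  (via E)
Shortest route: K–A–E–F = 38 min.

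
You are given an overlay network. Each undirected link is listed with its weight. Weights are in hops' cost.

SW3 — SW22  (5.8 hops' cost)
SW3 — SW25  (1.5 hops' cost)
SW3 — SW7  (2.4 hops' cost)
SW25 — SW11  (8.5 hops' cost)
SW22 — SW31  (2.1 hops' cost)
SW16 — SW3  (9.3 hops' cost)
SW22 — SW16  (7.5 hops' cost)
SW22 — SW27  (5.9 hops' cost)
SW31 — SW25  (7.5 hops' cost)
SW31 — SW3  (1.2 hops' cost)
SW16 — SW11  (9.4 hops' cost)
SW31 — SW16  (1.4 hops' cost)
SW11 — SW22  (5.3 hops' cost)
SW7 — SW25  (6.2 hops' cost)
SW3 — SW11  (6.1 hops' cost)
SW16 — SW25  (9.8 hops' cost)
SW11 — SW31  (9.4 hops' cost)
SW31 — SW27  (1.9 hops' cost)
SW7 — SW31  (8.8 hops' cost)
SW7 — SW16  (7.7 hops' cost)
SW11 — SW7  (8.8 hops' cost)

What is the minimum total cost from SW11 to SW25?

Enumerating some paths:
SW11 → SW3 → SW25: 6.1+1.5 = 7.6
SW11 → SW25: 8.5 = 8.5
Cheapest is SW11 → SW3 → SW25 at 7.6 hops' cost.

7.6 hops' cost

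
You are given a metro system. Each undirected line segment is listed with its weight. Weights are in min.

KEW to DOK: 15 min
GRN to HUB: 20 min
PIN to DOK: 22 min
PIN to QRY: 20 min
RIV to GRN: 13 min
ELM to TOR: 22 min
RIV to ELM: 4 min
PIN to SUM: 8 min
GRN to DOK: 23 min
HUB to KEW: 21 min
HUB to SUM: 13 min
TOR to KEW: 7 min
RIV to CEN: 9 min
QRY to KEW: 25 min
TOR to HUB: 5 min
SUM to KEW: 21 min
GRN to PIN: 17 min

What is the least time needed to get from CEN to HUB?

40 min

Enumerating some paths:
CEN–RIV–GRN–HUB: 9+13+20 = 42
CEN–RIV–ELM–TOR–HUB: 9+4+22+5 = 40
Cheapest is CEN–RIV–ELM–TOR–HUB at 40 min.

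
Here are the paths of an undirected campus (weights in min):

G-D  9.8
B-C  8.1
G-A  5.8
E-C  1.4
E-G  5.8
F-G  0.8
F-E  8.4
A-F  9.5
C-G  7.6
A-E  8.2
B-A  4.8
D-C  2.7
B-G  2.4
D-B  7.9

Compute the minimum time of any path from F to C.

Shortest distances from F:
F: 0
G: 0.8  (via F)
B: 3.2  (via G)
A: 6.6  (via G)
E: 6.6  (via G)
C: 8  (via E)
Shortest route: F–G–E–C = 8 min.

8 min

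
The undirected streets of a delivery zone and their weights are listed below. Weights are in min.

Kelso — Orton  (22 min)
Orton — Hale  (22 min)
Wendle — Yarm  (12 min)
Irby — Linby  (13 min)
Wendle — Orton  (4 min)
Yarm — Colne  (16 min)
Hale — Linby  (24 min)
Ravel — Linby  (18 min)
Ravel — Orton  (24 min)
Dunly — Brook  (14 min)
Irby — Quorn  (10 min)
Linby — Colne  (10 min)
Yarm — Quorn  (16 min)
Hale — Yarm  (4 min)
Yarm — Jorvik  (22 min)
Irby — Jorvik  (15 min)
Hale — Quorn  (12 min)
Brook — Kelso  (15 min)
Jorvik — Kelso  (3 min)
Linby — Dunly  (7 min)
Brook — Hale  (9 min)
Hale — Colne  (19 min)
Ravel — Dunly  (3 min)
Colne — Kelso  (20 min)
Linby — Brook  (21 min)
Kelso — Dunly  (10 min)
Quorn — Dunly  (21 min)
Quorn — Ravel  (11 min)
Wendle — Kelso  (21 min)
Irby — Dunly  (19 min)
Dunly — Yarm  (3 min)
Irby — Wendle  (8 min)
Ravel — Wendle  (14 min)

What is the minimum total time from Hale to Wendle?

Compare a few routes:
Hale–Yarm–Wendle: 4+12 = 16
Hale–Quorn–Irby–Wendle: 12+10+8 = 30
Hale–Orton–Wendle: 22+4 = 26
Hale–Yarm–Dunly–Ravel–Wendle: 4+3+3+14 = 24
Cheapest is Hale–Yarm–Wendle at 16 min.

16 min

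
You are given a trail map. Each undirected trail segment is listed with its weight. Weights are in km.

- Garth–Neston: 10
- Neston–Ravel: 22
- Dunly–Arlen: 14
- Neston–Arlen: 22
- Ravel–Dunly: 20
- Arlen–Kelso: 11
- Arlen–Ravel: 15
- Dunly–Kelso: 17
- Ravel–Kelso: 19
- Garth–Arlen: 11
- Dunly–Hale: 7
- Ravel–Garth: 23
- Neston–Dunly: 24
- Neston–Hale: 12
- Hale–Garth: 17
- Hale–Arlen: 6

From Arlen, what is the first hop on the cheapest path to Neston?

Compare a few routes:
Arlen → Garth → Neston: 11+10 = 21
Arlen → Neston: 22 = 22
Arlen → Hale → Neston: 6+12 = 18
Cheapest is Arlen → Hale → Neston at 18 km.
So from Arlen the first move is to Hale.

Hale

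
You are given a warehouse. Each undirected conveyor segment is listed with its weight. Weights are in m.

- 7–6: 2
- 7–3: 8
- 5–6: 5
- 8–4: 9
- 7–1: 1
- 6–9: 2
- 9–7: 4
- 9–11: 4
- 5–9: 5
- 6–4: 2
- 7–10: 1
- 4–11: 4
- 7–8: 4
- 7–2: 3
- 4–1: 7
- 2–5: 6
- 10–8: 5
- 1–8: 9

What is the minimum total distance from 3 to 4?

12 m

Compare a few routes:
3 → 7 → 6 → 4: 8+2+2 = 12
3 → 7 → 9 → 6 → 4: 8+4+2+2 = 16
3 → 7 → 1 → 4: 8+1+7 = 16
The minimum is 12 m via 3 → 7 → 6 → 4.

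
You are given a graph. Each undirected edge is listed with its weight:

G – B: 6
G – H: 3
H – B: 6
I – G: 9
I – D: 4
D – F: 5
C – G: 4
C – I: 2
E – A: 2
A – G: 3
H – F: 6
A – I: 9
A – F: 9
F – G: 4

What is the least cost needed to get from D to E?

Settle nodes by increasing distance from D:
D: 0
I: 4  (via D)
F: 5  (via D)
C: 6  (via I)
G: 9  (via F)
H: 11  (via F)
A: 12  (via G)
E: 14  (via A)
Shortest route: D–F–G–A–E = 14.

14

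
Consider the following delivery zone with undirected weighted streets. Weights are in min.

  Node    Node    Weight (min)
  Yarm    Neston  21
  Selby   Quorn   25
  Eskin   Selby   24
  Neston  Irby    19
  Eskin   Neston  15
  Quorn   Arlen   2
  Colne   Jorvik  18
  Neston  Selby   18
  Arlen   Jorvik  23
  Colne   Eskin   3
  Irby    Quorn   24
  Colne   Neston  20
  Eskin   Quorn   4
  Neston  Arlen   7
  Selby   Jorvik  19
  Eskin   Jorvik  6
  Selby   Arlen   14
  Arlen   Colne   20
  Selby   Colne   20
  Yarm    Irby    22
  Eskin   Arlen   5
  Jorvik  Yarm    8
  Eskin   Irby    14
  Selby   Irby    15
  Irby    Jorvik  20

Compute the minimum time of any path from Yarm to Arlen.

Enumerating some paths:
Yarm → Jorvik → Eskin → Arlen: 8+6+5 = 19
Yarm → Jorvik → Eskin → Quorn → Arlen: 8+6+4+2 = 20
Yarm → Neston → Arlen: 21+7 = 28
Yarm → Jorvik → Arlen: 8+23 = 31
The minimum is 19 min via Yarm → Jorvik → Eskin → Arlen.

19 min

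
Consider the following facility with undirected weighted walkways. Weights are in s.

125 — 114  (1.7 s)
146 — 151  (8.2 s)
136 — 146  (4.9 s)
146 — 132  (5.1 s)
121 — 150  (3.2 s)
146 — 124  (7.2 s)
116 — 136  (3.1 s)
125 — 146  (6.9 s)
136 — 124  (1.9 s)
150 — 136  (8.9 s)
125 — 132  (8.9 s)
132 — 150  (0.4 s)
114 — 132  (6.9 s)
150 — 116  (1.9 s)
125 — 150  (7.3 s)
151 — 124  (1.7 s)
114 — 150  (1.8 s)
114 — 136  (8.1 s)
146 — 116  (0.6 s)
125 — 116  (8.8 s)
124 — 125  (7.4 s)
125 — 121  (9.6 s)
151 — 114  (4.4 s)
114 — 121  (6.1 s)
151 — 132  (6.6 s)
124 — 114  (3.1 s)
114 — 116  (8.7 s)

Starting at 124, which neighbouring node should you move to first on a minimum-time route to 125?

Enumerating some paths:
124 → 136 → 116 → 150 → 114 → 125: 1.9+3.1+1.9+1.8+1.7 = 10.4
124 → 151 → 114 → 125: 1.7+4.4+1.7 = 7.8
124 → 114 → 125: 3.1+1.7 = 4.8
124 → 125: 7.4 = 7.4
Cheapest is 124 → 114 → 125 at 4.8 s.
So from 124 the first move is to 114.

114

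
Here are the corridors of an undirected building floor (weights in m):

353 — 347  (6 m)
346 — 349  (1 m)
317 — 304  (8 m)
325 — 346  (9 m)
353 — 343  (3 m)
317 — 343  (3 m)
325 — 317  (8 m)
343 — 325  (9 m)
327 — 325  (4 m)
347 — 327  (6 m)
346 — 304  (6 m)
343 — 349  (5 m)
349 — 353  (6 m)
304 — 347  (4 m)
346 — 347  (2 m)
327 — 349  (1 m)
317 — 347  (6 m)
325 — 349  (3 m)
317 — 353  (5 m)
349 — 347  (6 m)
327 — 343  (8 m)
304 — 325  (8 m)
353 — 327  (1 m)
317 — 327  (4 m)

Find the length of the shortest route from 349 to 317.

5 m

Enumerating some paths:
349 - 327 - 353 - 343 - 317: 1+1+3+3 = 8
349 - 327 - 317: 1+4 = 5
349 - 343 - 317: 5+3 = 8
349 - 327 - 353 - 317: 1+1+5 = 7
Cheapest is 349 - 327 - 317 at 5 m.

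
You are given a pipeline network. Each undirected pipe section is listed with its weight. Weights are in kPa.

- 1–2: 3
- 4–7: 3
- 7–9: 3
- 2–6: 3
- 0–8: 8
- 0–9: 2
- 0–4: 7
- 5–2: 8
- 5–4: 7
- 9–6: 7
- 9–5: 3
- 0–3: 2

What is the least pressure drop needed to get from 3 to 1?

17 kPa

Settle nodes by increasing distance from 3:
3: 0
0: 2  (via 3)
9: 4  (via 0)
5: 7  (via 9)
7: 7  (via 9)
4: 9  (via 0)
8: 10  (via 0)
6: 11  (via 9)
2: 14  (via 6)
1: 17  (via 2)
Shortest route: 3 → 0 → 9 → 6 → 2 → 1 = 17 kPa.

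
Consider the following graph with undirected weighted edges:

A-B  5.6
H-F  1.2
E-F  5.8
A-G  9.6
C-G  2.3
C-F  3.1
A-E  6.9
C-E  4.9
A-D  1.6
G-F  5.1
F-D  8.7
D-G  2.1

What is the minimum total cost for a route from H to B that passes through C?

15.9

Shortest H→C: H → F → C = 4.3
Shortest C→B: C → G → D → A → B = 11.6
Total via C: 4.3 + 11.6 = 15.9.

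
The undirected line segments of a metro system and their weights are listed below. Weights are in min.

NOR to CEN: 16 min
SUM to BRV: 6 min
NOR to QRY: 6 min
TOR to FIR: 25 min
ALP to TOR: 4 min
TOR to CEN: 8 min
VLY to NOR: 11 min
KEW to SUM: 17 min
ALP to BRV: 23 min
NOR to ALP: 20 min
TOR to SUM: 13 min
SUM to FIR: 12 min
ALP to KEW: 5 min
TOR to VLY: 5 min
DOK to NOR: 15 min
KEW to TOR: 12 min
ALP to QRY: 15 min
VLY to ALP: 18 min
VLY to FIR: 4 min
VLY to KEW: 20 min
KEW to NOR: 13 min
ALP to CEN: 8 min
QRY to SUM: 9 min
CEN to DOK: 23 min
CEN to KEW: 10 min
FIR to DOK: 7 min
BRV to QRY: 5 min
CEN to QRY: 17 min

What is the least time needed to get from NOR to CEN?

16 min

Running Dijkstra from NOR:
NOR: 0
QRY: 6  (via NOR)
BRV: 11  (via QRY)
VLY: 11  (via NOR)
KEW: 13  (via NOR)
DOK: 15  (via NOR)
SUM: 15  (via QRY)
FIR: 15  (via VLY)
TOR: 16  (via VLY)
CEN: 16  (via NOR)
Shortest route: NOR → CEN = 16 min.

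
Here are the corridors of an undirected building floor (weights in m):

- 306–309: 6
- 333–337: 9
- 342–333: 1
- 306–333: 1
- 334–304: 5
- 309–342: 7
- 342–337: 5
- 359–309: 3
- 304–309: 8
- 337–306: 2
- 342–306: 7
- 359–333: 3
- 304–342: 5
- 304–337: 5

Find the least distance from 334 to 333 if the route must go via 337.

13 m

Shortest 334→337: 334–304–337 = 10
Best 337 to 333: 337–306–333 costing 3
Total via 337: 10 + 3 = 13 m.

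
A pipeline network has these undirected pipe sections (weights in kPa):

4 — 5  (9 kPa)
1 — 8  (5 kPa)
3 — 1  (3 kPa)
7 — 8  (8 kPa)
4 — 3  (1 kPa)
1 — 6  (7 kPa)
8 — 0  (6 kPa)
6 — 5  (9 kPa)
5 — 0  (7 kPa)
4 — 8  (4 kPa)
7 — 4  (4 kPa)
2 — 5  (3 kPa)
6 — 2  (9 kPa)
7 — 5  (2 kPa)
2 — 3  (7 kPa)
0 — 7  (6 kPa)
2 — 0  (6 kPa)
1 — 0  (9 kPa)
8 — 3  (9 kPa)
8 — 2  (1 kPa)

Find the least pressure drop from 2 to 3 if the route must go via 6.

Shortest 2→6: 2–6 = 9
Best 6 to 3: 6–1–3 costing 10
Total via 6: 9 + 10 = 19 kPa.

19 kPa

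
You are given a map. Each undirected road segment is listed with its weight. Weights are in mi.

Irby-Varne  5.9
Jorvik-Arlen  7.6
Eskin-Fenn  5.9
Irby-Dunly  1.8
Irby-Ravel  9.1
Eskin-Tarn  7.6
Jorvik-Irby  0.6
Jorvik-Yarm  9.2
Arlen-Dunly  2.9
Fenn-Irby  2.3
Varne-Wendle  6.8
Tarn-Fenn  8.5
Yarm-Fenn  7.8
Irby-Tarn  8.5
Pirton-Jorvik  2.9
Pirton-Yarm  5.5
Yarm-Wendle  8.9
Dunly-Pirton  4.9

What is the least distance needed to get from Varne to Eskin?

Settle nodes by increasing distance from Varne:
Varne: 0
Irby: 5.9  (via Varne)
Jorvik: 6.5  (via Irby)
Wendle: 6.8  (via Varne)
Dunly: 7.7  (via Irby)
Fenn: 8.2  (via Irby)
Pirton: 9.4  (via Jorvik)
Arlen: 10.6  (via Dunly)
Eskin: 14.1  (via Fenn)
Shortest route: Varne → Irby → Fenn → Eskin = 14.1 mi.

14.1 mi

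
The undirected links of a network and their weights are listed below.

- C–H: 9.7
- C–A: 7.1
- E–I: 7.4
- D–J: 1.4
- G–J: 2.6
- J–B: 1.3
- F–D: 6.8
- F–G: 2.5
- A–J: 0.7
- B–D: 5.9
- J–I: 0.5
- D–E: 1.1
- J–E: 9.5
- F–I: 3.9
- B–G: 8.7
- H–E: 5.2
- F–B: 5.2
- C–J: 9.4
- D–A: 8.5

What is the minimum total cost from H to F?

Candidate routes:
H–E–D–J–I–F: 5.2+1.1+1.4+0.5+3.9 = 12.1
H–E–D–J–G–F: 5.2+1.1+1.4+2.6+2.5 = 12.8
Cheapest is H–E–D–J–I–F at 12.1.

12.1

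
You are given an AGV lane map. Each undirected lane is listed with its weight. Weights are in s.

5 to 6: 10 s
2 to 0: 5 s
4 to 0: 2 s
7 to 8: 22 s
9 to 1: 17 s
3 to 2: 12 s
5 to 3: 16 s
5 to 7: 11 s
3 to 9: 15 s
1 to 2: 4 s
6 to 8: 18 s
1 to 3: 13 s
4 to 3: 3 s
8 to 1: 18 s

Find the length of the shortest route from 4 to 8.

29 s

Enumerating some paths:
4 → 0 → 2 → 1 → 8: 2+5+4+18 = 29
4 → 3 → 2 → 1 → 8: 3+12+4+18 = 37
4 → 3 → 1 → 8: 3+13+18 = 34
Cheapest is 4 → 0 → 2 → 1 → 8 at 29 s.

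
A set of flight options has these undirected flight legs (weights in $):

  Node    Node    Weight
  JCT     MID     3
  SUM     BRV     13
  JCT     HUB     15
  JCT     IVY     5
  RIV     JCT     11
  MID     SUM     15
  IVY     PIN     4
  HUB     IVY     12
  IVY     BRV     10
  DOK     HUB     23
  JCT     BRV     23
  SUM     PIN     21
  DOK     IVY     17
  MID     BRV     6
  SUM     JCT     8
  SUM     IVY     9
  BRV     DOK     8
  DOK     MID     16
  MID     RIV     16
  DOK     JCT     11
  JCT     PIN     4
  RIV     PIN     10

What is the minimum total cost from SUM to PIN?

$12

Settle nodes by increasing distance from SUM:
SUM: 0
JCT: 8  (via SUM)
IVY: 9  (via SUM)
MID: 11  (via JCT)
PIN: 12  (via JCT)
Shortest route: SUM–JCT–PIN = $12.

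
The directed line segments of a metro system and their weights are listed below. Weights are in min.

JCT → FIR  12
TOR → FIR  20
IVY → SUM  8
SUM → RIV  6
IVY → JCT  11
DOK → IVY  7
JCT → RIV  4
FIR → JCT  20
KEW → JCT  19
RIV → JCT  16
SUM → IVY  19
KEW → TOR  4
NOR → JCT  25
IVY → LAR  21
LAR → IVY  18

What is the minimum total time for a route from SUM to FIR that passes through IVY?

Best SUM to IVY: SUM → IVY costing 19
Best IVY to FIR: IVY → JCT → FIR costing 23
Total via IVY: 19 + 23 = 42 min.

42 min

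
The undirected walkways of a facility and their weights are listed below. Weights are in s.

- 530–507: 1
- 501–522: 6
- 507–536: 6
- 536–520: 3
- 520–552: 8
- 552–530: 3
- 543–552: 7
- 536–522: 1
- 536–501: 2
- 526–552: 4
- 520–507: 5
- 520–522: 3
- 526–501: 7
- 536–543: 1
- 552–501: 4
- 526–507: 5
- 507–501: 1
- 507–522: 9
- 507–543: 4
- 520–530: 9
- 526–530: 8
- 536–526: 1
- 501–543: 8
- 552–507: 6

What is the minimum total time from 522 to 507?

4 s

Running Dijkstra from 522:
522: 0
536: 1  (via 522)
543: 2  (via 536)
526: 2  (via 536)
501: 3  (via 536)
520: 3  (via 522)
507: 4  (via 501)
Shortest route: 522 → 536 → 501 → 507 = 4 s.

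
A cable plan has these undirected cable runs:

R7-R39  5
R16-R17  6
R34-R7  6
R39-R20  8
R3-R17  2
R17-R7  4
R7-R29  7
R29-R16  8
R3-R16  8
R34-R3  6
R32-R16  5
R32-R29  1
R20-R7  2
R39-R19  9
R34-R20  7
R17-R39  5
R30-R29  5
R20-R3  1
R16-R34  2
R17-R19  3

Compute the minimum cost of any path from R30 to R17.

Candidate routes:
R30–R29–R32–R16–R17: 5+1+5+6 = 17
R30–R29–R7–R17: 5+7+4 = 16
The minimum is 16 via R30–R29–R7–R17.

16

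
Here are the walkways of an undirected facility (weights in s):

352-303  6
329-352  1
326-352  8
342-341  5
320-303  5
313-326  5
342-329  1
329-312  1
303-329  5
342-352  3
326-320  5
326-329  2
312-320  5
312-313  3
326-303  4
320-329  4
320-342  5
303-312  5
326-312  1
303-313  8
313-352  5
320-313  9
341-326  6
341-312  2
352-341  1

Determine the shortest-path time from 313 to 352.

Candidate routes:
313 - 312 - 341 - 352: 3+2+1 = 6
313 - 352: 5 = 5
313 - 312 - 326 - 329 - 352: 3+1+2+1 = 7
The minimum is 5 s via 313 - 352.

5 s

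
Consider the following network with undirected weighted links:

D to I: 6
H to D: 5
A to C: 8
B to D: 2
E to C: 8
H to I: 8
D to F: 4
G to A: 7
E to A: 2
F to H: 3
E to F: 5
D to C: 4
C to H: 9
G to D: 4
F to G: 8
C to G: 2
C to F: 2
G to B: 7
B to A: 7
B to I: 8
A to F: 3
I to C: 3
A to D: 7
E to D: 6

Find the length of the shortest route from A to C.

Candidate routes:
A - F - C: 3+2 = 5
A - C: 8 = 8
A - G - C: 7+2 = 9
The minimum is 5 via A - F - C.

5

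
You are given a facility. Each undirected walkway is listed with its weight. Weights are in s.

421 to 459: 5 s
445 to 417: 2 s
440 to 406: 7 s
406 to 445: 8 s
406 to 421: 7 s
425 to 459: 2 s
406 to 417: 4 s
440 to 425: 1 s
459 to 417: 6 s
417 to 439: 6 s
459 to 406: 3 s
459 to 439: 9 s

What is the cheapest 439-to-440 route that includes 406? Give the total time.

16 s

Best 439 to 406: 439–417–406 costing 10
Shortest 406→440: 406–459–425–440 = 6
Total via 406: 10 + 6 = 16 s.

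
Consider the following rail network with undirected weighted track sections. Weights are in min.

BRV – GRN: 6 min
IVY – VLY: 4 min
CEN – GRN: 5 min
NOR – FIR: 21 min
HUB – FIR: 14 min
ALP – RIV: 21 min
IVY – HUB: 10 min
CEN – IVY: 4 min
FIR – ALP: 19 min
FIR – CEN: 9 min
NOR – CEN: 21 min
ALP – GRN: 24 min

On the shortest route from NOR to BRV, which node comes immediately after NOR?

Enumerating some paths:
NOR–FIR–CEN–GRN–BRV: 21+9+5+6 = 41
NOR–CEN–GRN–BRV: 21+5+6 = 32
NOR–FIR–HUB–IVY–CEN–GRN–BRV: 21+14+10+4+5+6 = 60
NOR–FIR–ALP–GRN–BRV: 21+19+24+6 = 70
The minimum is 32 min via NOR–CEN–GRN–BRV.
So from NOR the first move is to CEN.

CEN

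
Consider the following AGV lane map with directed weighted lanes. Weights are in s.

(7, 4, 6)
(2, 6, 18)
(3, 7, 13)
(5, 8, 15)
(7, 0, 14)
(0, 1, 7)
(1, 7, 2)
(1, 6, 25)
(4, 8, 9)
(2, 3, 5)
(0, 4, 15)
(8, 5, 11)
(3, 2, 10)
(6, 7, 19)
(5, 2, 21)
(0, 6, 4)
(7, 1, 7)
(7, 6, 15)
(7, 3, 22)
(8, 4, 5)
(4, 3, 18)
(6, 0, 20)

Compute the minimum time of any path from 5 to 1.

Settle nodes by increasing distance from 5:
5: 0
8: 15  (via 5)
4: 20  (via 8)
2: 21  (via 5)
3: 26  (via 2)
6: 39  (via 2)
7: 39  (via 3)
1: 46  (via 7)
Shortest route: 5–2–3–7–1 = 46 s.

46 s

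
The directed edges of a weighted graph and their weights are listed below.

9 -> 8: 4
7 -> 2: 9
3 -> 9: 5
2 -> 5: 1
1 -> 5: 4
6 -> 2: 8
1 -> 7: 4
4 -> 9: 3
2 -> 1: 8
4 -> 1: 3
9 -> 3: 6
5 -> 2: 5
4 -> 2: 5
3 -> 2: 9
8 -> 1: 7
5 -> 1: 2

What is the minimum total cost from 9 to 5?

15

Shortest distances from 9:
9: 0
8: 4  (via 9)
3: 6  (via 9)
1: 11  (via 8)
2: 15  (via 3)
5: 15  (via 1)
Shortest route: 9–8–1–5 = 15.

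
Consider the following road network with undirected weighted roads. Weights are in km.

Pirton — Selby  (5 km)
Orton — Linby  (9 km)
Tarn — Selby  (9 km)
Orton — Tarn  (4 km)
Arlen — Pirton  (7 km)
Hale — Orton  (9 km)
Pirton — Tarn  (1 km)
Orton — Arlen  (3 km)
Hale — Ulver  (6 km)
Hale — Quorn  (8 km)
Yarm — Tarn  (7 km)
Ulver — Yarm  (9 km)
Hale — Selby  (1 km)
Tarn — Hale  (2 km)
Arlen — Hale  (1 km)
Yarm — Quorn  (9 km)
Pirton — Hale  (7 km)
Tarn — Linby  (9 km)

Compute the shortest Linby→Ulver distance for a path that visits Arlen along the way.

Shortest Linby→Arlen: Linby → Orton → Arlen = 12
Shortest Arlen→Ulver: Arlen → Hale → Ulver = 7
Total via Arlen: 12 + 7 = 19 km.

19 km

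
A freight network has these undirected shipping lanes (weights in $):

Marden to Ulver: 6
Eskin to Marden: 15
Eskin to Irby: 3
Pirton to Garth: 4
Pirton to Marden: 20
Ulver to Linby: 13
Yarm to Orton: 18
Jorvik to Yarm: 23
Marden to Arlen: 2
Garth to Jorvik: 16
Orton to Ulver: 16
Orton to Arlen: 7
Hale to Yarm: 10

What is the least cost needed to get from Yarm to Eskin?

$42

Compare a few routes:
Yarm–Orton–Arlen–Marden–Eskin: 18+7+2+15 = 42
Yarm–Orton–Ulver–Marden–Eskin: 18+16+6+15 = 55
The minimum is $42 via Yarm–Orton–Arlen–Marden–Eskin.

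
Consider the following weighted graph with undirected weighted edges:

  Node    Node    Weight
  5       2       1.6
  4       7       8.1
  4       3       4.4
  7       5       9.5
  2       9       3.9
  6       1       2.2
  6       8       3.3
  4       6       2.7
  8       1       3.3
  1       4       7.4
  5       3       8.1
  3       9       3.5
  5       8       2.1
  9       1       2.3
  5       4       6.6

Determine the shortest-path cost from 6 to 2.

Running Dijkstra from 6:
6: 0
1: 2.2  (via 6)
4: 2.7  (via 6)
8: 3.3  (via 6)
9: 4.5  (via 1)
5: 5.4  (via 8)
2: 7  (via 5)
Shortest route: 6 → 8 → 5 → 2 = 7.

7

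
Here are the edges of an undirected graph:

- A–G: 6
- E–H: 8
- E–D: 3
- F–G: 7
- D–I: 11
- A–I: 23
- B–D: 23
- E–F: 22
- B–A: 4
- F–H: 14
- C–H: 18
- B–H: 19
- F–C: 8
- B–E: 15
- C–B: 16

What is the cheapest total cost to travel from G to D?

Shortest distances from G:
G: 0
A: 6  (via G)
F: 7  (via G)
B: 10  (via A)
C: 15  (via F)
H: 21  (via F)
E: 25  (via B)
D: 28  (via E)
Shortest route: G → A → B → E → D = 28.

28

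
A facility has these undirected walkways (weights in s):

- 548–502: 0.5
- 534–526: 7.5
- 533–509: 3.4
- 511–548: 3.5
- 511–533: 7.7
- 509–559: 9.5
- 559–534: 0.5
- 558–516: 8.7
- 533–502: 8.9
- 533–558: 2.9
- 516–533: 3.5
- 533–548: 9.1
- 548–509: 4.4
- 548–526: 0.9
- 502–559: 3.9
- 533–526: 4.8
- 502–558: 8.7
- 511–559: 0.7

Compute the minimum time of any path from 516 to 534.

12.4 s

Enumerating some paths:
516 - 533 - 526 - 548 - 502 - 559 - 534: 3.5+4.8+0.9+0.5+3.9+0.5 = 14.1
516 - 533 - 511 - 559 - 534: 3.5+7.7+0.7+0.5 = 12.4
516 - 533 - 526 - 548 - 511 - 559 - 534: 3.5+4.8+0.9+3.5+0.7+0.5 = 13.9
Cheapest is 516 - 533 - 511 - 559 - 534 at 12.4 s.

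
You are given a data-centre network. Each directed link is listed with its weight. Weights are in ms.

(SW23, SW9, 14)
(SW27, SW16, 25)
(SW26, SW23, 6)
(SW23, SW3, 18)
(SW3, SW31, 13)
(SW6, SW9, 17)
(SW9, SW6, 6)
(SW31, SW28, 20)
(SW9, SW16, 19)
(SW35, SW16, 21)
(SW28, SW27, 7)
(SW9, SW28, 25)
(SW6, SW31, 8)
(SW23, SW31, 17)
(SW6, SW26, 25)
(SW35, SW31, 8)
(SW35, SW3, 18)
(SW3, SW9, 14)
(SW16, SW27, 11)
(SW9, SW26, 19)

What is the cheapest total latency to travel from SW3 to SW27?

Settle nodes by increasing distance from SW3:
SW3: 0
SW31: 13  (via SW3)
SW9: 14  (via SW3)
SW6: 20  (via SW9)
SW28: 33  (via SW31)
SW26: 33  (via SW9)
SW16: 33  (via SW9)
SW23: 39  (via SW26)
SW27: 40  (via SW28)
Shortest route: SW3 → SW31 → SW28 → SW27 = 40 ms.

40 ms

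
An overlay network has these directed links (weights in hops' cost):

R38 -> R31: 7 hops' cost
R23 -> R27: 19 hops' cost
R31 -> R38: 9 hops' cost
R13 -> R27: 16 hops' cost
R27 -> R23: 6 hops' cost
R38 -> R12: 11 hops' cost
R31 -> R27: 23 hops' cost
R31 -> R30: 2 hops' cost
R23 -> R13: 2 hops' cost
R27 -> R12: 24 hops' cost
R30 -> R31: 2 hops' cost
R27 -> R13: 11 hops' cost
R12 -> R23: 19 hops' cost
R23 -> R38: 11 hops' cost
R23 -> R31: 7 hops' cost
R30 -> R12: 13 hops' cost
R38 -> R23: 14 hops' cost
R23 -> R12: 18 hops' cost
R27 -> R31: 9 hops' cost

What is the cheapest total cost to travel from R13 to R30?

27 hops' cost

Compare a few routes:
R13–R27–R31–R30: 16+9+2 = 27
R13–R27–R23–R31–R30: 16+6+7+2 = 31
Cheapest is R13–R27–R31–R30 at 27 hops' cost.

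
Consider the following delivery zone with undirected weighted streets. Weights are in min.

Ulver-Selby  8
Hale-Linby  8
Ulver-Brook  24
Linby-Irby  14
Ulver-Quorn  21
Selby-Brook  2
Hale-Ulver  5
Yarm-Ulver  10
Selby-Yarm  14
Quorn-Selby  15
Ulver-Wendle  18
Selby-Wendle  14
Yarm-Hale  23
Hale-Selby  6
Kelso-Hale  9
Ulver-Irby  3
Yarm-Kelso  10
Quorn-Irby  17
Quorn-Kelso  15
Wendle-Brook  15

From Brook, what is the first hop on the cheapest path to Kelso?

Candidate routes:
Brook - Selby - Yarm - Kelso: 2+14+10 = 26
Brook - Selby - Hale - Kelso: 2+6+9 = 17
Brook - Selby - Ulver - Hale - Kelso: 2+8+5+9 = 24
Brook - Selby - Ulver - Yarm - Kelso: 2+8+10+10 = 30
The minimum is 17 min via Brook - Selby - Hale - Kelso.
So from Brook the first move is to Selby.

Selby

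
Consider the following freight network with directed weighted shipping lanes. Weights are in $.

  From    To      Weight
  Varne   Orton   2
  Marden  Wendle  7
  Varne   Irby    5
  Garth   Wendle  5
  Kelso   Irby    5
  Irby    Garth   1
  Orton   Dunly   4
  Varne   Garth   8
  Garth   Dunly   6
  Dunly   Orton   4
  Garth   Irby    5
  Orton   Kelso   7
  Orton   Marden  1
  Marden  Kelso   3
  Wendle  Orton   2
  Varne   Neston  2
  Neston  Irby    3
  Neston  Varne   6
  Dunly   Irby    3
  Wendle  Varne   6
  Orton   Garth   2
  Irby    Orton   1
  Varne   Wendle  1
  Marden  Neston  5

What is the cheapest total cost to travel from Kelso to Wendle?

Candidate routes:
Kelso–Irby–Orton–Garth–Wendle: 5+1+2+5 = 13
Kelso–Irby–Orton–Marden–Wendle: 5+1+1+7 = 14
Kelso–Irby–Garth–Wendle: 5+1+5 = 11
Cheapest is Kelso–Irby–Garth–Wendle at $11.

$11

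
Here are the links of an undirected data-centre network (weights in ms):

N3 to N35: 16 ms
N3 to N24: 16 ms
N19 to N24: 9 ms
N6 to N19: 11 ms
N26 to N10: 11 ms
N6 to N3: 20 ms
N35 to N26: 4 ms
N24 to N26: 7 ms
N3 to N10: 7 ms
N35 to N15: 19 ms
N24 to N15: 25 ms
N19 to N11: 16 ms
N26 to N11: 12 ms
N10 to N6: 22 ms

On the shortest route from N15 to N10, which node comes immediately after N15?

Compare a few routes:
N15–N24–N26–N10: 25+7+11 = 43
N15–N35–N3–N10: 19+16+7 = 42
N15–N35–N26–N10: 19+4+11 = 34
N15–N24–N3–N10: 25+16+7 = 48
The minimum is 34 ms via N15–N35–N26–N10.
So from N15 the first move is to N35.

N35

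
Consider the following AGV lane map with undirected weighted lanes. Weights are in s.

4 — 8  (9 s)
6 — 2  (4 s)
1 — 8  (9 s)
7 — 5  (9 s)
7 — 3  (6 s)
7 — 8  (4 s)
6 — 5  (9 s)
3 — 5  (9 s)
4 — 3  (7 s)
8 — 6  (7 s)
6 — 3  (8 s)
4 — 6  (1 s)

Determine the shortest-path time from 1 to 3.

Candidate routes:
1–8–6–3: 9+7+8 = 24
1–8–7–3: 9+4+6 = 19
The minimum is 19 s via 1–8–7–3.

19 s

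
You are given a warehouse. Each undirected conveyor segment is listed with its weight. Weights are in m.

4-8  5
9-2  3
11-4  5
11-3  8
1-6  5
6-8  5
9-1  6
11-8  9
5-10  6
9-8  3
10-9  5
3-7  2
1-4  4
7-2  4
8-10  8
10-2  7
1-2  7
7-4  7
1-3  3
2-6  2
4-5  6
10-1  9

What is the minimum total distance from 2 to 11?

Settle nodes by increasing distance from 2:
2: 0
6: 2  (via 2)
9: 3  (via 2)
7: 4  (via 2)
3: 6  (via 7)
8: 6  (via 9)
1: 7  (via 2)
10: 7  (via 2)
4: 11  (via 7)
5: 13  (via 10)
11: 14  (via 3)
Shortest route: 2–7–3–11 = 14 m.

14 m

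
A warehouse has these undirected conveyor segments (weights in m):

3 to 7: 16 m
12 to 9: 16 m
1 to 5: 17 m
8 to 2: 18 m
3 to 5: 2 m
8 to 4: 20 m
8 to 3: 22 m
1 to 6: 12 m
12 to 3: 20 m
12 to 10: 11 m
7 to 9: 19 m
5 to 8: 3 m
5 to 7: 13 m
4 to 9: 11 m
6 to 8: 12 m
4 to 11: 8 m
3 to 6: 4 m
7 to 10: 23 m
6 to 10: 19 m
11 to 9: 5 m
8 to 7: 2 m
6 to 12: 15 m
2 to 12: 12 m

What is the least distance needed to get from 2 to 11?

33 m

Compare a few routes:
2 → 8 → 7 → 9 → 11: 18+2+19+5 = 44
2 → 8 → 4 → 11: 18+20+8 = 46
2 → 12 → 9 → 11: 12+16+5 = 33
2 → 12 → 9 → 4 → 11: 12+16+11+8 = 47
The minimum is 33 m via 2 → 12 → 9 → 11.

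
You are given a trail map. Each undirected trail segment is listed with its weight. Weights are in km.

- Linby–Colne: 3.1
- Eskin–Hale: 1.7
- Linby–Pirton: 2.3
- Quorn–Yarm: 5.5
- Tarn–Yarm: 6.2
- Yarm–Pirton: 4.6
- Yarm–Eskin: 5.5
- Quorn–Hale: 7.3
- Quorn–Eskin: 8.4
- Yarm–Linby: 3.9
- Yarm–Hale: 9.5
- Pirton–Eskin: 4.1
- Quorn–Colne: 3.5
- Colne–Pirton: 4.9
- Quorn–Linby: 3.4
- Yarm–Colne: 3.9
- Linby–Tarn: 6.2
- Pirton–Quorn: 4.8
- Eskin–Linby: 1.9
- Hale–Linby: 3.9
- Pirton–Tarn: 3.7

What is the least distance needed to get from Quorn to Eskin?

Settle nodes by increasing distance from Quorn:
Quorn: 0
Linby: 3.4  (via Quorn)
Colne: 3.5  (via Quorn)
Pirton: 4.8  (via Quorn)
Eskin: 5.3  (via Linby)
Shortest route: Quorn → Linby → Eskin = 5.3 km.

5.3 km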